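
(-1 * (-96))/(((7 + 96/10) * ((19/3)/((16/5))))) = 4608/1577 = 2.92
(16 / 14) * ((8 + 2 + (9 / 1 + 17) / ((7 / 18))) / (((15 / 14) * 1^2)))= 8608 / 105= 81.98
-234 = -234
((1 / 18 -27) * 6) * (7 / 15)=-679 / 9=-75.44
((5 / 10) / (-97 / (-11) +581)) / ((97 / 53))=0.00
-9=-9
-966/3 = -322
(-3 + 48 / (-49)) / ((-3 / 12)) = 780 / 49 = 15.92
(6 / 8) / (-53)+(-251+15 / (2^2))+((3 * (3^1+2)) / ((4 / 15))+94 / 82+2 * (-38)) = -2310923 / 8692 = -265.87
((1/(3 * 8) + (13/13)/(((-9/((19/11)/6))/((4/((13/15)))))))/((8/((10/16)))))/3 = -5455/1976832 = -0.00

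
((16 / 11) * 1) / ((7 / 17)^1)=272 / 77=3.53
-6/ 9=-2/ 3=-0.67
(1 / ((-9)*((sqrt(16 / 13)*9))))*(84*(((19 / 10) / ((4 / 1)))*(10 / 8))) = -133*sqrt(13) / 864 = -0.56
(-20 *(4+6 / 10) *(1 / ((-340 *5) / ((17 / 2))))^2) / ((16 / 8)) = -23 / 20000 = -0.00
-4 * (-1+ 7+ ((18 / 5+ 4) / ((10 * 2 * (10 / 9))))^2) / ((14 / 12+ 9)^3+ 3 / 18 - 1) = -82579014 / 3543765625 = -0.02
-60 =-60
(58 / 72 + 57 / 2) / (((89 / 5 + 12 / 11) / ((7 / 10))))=81235 / 74808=1.09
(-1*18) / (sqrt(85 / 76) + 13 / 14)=3458 / 53 - 98*sqrt(1615) / 53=-9.06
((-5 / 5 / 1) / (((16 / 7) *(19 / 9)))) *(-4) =63 / 76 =0.83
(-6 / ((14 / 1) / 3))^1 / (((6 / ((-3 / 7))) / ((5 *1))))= 45 / 98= 0.46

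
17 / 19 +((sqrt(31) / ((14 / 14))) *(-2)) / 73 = 17 / 19- 2 *sqrt(31) / 73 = 0.74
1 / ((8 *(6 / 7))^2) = 49 / 2304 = 0.02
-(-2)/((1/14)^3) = 5488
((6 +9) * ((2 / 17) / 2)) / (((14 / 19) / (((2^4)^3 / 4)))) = 145920 / 119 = 1226.22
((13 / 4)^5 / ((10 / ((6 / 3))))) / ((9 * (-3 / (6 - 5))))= -371293 / 138240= -2.69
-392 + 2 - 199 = -589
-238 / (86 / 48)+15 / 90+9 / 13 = -442655 / 3354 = -131.98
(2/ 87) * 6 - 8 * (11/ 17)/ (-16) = 0.46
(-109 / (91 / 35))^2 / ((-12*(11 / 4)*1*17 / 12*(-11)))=1188100 / 347633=3.42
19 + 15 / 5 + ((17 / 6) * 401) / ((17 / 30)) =2027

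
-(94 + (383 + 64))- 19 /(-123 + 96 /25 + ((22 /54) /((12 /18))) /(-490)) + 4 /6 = -8515859131 /15765033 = -540.17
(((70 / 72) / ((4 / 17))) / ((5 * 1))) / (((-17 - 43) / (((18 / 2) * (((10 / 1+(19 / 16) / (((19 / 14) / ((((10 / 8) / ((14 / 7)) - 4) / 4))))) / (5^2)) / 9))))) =-282149 / 55296000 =-0.01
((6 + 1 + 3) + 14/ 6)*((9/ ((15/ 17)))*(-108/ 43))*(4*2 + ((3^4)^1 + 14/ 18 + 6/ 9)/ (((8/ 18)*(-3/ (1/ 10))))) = -617049/ 1075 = -574.00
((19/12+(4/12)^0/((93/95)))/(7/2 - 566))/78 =-323/5440500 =-0.00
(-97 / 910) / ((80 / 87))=-8439 / 72800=-0.12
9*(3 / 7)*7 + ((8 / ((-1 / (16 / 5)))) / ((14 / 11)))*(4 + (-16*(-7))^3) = -989071183 / 35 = -28259176.66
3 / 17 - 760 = -12917 / 17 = -759.82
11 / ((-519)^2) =11 / 269361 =0.00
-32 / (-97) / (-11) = -32 / 1067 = -0.03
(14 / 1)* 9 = 126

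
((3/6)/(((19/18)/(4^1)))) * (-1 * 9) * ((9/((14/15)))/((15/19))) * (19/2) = -13851/7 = -1978.71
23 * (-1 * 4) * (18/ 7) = -1656/ 7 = -236.57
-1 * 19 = -19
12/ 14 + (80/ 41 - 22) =-5508/ 287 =-19.19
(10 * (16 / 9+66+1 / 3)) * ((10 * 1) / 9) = 61300 / 81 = 756.79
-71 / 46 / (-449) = 71 / 20654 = 0.00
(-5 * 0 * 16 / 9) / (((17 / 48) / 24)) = 0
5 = 5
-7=-7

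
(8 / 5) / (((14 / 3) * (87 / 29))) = 4 / 35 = 0.11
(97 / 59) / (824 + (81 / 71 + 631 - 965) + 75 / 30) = 13774 / 4135723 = 0.00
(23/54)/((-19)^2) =23/19494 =0.00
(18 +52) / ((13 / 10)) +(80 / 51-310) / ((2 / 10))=-986750 / 663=-1488.31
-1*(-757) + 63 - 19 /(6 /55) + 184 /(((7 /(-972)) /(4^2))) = -17142283 /42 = -408149.60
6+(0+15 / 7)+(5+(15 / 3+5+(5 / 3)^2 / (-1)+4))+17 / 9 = 1654 / 63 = 26.25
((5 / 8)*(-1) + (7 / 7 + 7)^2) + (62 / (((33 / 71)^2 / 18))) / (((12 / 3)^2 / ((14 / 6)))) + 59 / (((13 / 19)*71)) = 2192459089 / 2680392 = 817.96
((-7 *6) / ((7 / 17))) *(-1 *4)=408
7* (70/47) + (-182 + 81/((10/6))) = -28899/235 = -122.97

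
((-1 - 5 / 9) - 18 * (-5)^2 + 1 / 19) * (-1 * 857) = 66166399 / 171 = 386938.01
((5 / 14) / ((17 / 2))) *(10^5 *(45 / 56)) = 2812500 / 833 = 3376.35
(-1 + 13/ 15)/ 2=-1/ 15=-0.07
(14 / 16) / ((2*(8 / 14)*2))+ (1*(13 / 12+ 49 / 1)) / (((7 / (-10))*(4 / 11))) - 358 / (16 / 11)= -1189435 / 2688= -442.50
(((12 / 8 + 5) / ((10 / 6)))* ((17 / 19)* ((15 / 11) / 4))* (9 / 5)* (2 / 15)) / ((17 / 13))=4563 / 20900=0.22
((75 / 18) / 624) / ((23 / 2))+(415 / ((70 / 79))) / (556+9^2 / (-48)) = 2260097611 / 2673045648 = 0.85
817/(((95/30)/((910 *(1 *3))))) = 704340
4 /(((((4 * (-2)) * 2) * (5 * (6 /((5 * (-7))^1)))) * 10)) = 7 /240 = 0.03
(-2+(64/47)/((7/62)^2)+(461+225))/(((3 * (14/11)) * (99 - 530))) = -10016974/20844453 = -0.48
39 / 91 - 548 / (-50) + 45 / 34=75637 / 5950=12.71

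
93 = 93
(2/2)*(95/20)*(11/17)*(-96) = -295.06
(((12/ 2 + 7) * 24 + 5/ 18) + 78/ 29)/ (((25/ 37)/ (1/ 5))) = 6083281/ 65250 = 93.23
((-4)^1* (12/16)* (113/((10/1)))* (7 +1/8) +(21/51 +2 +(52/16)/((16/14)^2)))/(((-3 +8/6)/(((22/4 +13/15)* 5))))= 4519.78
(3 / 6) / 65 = 1 / 130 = 0.01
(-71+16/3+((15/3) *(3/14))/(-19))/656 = -52447/523488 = -0.10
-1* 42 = -42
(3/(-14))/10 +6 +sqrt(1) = 977/140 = 6.98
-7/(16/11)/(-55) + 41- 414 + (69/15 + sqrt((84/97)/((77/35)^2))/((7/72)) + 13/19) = -111759/304 + 720 * sqrt(2037)/7469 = -363.28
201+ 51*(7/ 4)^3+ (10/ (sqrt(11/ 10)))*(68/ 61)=680*sqrt(110)/ 671+ 30357/ 64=484.96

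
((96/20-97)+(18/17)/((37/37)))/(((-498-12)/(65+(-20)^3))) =-1418.05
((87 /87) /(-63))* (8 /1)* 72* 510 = -32640 /7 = -4662.86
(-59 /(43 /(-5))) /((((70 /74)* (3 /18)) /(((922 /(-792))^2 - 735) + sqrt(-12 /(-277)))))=-251148122737 /7866936 + 26196* sqrt(831) /83377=-31915.46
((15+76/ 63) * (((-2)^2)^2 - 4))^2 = 37820.99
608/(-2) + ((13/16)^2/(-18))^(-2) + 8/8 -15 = 12151266/28561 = 425.45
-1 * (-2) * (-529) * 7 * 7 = -51842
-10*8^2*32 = -20480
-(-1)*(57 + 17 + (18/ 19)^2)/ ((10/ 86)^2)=49993262/ 9025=5539.42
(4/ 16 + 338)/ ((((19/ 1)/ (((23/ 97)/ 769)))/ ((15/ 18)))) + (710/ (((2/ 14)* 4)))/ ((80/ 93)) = 65507705467/ 45352544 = 1444.41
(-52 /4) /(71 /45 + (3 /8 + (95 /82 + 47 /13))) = -2494440 /1290719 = -1.93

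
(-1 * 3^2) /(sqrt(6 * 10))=-3 * sqrt(15) /10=-1.16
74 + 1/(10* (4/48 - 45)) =199424/2695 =74.00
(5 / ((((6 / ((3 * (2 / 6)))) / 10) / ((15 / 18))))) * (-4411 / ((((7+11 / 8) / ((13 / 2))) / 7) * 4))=-50175125 / 1206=-41604.58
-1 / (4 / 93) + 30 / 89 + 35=4303 / 356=12.09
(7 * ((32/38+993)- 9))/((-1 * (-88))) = 16373/209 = 78.34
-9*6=-54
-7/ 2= -3.50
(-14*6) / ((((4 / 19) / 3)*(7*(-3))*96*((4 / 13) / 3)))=741 / 128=5.79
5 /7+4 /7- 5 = -26 /7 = -3.71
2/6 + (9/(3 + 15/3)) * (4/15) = 19/30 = 0.63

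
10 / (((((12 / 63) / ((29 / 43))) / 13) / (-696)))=-13775580 / 43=-320362.33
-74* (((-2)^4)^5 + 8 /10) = -387973416 /5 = -77594683.20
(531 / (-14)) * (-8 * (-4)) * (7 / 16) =-531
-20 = -20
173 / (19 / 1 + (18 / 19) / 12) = 6574 / 725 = 9.07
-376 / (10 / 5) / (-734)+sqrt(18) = 4.50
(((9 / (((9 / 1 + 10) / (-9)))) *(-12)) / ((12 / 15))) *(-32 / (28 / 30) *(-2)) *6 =3499200 / 133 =26309.77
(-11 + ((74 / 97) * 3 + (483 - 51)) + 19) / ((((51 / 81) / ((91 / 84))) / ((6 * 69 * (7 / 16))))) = 3636652383 / 26384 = 137835.52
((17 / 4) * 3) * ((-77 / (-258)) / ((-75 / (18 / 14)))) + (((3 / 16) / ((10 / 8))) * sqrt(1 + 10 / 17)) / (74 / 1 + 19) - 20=-172561 / 8600 + 3 * sqrt(51) / 10540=-20.06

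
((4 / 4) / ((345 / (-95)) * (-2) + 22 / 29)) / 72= 551 / 318240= 0.00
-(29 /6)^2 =-841 /36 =-23.36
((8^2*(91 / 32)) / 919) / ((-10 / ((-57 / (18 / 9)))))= 5187 / 9190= 0.56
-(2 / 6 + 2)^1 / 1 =-7 / 3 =-2.33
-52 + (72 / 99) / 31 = -17724 / 341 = -51.98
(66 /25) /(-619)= -66 /15475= -0.00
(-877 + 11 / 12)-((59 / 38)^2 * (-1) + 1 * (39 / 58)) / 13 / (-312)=-49600666645 / 56616352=-876.08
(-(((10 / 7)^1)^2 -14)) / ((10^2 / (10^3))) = 5860 / 49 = 119.59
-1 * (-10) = 10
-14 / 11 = -1.27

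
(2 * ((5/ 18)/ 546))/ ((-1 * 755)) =-1/ 742014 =-0.00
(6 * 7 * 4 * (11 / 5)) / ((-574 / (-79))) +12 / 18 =31694 / 615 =51.53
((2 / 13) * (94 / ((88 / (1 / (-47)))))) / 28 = -1 / 8008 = -0.00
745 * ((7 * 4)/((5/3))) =12516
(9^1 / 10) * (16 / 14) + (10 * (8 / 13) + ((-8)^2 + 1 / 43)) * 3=4139169 / 19565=211.56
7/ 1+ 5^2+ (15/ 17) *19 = 829/ 17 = 48.76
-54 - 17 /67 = -3635 /67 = -54.25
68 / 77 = 0.88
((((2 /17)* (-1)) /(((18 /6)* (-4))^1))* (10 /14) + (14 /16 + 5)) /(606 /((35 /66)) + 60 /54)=251985 /49002704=0.01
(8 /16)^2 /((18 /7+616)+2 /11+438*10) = 77 /1539616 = 0.00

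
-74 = -74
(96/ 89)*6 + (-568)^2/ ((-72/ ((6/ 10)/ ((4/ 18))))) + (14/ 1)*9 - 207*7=-5969643/ 445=-13414.93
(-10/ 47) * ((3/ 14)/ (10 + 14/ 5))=-75/ 21056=-0.00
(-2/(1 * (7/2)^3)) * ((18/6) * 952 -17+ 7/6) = -136328/1029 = -132.49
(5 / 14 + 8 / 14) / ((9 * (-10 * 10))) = -13 / 12600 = -0.00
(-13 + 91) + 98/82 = 3247/41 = 79.20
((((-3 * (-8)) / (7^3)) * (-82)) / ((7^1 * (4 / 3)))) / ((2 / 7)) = -738 / 343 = -2.15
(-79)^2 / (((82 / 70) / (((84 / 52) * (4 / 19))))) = 18348540 / 10127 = 1811.84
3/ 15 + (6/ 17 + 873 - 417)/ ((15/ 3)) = 1555/ 17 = 91.47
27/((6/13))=117/2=58.50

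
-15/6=-5/2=-2.50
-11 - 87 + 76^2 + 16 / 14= 39754 / 7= 5679.14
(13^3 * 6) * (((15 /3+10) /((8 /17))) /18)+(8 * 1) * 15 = 23463.12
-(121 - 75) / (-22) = 23 / 11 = 2.09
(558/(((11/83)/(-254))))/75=-3921252/275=-14259.10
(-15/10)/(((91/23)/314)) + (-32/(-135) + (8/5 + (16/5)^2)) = -6570443/61425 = -106.97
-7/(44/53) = -371/44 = -8.43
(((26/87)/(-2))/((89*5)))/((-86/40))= 52/332949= 0.00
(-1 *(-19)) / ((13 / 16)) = 304 / 13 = 23.38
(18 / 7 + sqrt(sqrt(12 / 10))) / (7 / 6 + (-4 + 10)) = 6 * 5^(3 / 4) * 6^(1 / 4) / 215 + 108 / 301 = 0.50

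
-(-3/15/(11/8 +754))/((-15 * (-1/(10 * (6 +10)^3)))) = 65536/90645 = 0.72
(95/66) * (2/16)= 95/528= 0.18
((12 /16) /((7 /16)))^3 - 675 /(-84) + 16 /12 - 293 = -278.59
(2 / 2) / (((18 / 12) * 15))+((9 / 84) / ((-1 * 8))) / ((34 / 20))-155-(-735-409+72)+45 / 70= 78626773 / 85680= 917.68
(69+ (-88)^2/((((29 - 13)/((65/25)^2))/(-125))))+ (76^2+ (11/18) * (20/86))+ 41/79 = -12325026143/30573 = -403134.34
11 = 11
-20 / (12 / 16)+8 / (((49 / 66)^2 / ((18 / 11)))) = -21008 / 7203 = -2.92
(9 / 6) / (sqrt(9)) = 1 / 2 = 0.50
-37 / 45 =-0.82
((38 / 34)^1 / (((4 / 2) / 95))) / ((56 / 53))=95665 / 1904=50.24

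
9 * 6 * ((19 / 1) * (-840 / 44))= -19587.27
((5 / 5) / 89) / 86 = 1 / 7654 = 0.00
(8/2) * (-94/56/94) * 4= -2/7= -0.29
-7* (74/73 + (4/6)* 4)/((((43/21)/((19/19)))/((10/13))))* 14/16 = -53165/6278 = -8.47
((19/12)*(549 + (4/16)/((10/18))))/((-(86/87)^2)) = -526779693/591680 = -890.31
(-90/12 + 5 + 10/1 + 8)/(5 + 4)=31/18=1.72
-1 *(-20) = 20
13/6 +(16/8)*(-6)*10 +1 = -701/6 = -116.83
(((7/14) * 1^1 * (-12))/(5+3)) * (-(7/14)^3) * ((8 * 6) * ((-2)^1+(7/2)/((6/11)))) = 159/8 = 19.88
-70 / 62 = -1.13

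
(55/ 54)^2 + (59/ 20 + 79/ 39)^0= 5941/ 2916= 2.04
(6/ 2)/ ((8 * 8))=3/ 64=0.05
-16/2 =-8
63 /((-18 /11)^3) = -9317 /648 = -14.38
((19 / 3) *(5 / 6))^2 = 9025 / 324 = 27.85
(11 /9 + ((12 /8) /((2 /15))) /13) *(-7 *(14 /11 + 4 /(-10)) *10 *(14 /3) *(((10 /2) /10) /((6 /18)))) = -382984 /429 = -892.74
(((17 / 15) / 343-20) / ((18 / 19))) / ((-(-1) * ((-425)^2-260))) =-1954777 / 16703602650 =-0.00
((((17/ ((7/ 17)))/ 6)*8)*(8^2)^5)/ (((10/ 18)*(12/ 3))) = 930934161408/ 35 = 26598118897.37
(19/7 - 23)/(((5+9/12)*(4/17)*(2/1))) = -1207/161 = -7.50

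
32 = 32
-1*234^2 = -54756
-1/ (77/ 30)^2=-900/ 5929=-0.15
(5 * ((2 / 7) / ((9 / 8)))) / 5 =16 / 63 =0.25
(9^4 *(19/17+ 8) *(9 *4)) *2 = 73220760/17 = 4307103.53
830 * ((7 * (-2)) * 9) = -104580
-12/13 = -0.92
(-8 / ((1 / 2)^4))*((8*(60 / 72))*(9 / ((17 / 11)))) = -84480 / 17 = -4969.41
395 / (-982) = -395 / 982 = -0.40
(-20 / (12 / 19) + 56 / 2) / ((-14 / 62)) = 341 / 21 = 16.24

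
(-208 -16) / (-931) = 32 / 133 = 0.24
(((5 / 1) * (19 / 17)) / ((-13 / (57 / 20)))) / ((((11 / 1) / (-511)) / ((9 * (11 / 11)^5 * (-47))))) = -234093699 / 9724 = -24073.81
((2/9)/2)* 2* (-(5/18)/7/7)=-5/3969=-0.00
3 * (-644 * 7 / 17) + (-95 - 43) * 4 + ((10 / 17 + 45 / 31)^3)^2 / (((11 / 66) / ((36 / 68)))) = -407401047704140886262 / 364177082744155313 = -1118.69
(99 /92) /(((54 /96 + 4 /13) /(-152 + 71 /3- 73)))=-1036464 /4163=-248.97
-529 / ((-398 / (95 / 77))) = 50255 / 30646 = 1.64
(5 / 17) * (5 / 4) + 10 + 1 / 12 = 533 / 51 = 10.45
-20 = -20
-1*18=-18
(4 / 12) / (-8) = -1 / 24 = -0.04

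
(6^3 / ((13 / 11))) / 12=198 / 13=15.23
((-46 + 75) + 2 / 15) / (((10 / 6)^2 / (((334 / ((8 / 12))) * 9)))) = 5911299 / 125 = 47290.39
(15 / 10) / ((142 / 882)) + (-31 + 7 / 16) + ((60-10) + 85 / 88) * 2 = 1008255 / 12496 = 80.69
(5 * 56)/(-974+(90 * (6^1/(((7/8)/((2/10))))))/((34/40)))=-16660/49313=-0.34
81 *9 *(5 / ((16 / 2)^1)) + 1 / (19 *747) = 51733493 / 113544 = 455.63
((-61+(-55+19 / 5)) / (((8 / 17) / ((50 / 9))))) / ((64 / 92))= -365585 / 192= -1904.09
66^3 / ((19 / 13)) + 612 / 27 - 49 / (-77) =123350395 / 627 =196731.09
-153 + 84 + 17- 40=-92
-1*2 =-2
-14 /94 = -7 /47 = -0.15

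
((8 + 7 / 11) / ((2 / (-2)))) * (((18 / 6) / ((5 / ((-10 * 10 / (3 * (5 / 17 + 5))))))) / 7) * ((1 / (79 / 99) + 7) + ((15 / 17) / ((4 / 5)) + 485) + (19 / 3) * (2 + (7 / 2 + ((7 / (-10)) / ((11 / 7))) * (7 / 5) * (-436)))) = 189569598833 / 18066510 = 10492.87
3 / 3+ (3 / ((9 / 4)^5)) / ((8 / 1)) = 19811 / 19683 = 1.01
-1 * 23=-23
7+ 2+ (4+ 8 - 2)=19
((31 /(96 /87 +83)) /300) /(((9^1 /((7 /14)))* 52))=899 /684871200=0.00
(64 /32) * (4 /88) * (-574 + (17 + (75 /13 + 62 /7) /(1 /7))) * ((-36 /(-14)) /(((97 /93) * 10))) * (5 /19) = -4946670 /1844843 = -2.68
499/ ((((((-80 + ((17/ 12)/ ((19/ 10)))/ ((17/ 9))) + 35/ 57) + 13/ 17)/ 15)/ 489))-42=-7099767096/ 151603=-46831.31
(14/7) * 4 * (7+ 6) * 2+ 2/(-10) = 1039/5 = 207.80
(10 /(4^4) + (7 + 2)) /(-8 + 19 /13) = -15041 /10880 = -1.38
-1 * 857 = -857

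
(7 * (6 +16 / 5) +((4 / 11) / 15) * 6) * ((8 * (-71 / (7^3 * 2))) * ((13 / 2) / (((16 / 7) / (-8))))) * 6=3931980 / 539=7294.95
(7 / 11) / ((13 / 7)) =49 / 143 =0.34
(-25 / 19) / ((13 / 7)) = -175 / 247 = -0.71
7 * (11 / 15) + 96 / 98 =4493 / 735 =6.11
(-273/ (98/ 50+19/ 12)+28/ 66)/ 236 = -1343909/ 4139322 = -0.32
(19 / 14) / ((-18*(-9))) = 19 / 2268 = 0.01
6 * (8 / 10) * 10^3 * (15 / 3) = 24000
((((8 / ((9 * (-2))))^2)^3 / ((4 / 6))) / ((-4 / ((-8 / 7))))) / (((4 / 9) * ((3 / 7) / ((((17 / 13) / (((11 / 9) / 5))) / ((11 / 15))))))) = 0.13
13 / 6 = 2.17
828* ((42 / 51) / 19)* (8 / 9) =10304 / 323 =31.90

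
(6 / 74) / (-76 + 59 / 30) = -90 / 82177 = -0.00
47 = 47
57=57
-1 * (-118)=118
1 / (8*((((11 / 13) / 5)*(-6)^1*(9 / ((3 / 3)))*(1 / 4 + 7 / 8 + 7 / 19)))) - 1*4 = -540587 / 134838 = -4.01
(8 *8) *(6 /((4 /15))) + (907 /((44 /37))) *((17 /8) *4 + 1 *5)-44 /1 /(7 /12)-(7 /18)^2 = 581833841 /49896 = 11660.93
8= 8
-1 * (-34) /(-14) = -17 /7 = -2.43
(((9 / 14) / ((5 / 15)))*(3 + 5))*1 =108 / 7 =15.43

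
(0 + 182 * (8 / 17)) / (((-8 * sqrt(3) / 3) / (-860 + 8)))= 155064 * sqrt(3) / 17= 15798.75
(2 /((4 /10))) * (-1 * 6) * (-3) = 90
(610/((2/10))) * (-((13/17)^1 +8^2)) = -3358050/17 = -197532.35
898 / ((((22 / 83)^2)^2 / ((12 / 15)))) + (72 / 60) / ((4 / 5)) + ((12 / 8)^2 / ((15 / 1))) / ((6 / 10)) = 42618084693 / 292820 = 145543.63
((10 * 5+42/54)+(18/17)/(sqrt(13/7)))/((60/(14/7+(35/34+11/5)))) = 2667 * sqrt(91)/375700+406273/91800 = 4.49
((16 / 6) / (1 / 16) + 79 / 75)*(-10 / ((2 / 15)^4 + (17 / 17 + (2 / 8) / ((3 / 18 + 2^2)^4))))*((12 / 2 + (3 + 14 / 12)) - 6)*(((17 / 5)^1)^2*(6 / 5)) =-799563656250 / 31676869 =-25241.25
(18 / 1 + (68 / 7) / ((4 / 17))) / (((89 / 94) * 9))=39010 / 5607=6.96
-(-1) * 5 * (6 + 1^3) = 35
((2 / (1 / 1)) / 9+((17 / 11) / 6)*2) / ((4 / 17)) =1241 / 396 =3.13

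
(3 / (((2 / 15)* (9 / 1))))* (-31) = -155 / 2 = -77.50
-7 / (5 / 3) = -21 / 5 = -4.20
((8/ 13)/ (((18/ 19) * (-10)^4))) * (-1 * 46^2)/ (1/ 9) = -10051/ 8125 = -1.24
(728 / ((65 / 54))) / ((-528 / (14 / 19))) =-882 / 1045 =-0.84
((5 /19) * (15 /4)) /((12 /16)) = 25 /19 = 1.32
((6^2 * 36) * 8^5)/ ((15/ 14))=198180864/ 5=39636172.80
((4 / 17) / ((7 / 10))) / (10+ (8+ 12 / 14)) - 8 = -4478 / 561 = -7.98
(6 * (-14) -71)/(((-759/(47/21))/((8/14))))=29140/111573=0.26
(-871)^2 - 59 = 758582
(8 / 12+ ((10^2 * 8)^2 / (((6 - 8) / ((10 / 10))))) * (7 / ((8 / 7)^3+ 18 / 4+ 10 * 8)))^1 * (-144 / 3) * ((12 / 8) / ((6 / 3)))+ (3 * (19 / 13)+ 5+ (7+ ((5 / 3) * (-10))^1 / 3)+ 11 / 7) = 45305733345500 / 48313629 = 937742.30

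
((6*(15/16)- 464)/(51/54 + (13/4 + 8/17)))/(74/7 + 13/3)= -11782071/1787230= -6.59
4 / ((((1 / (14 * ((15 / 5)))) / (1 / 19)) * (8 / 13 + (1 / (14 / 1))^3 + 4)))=5992896 / 3128407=1.92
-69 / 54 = -23 / 18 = -1.28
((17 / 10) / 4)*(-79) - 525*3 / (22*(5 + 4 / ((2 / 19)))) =-666739 / 18920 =-35.24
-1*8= -8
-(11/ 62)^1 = -11/ 62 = -0.18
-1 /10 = -0.10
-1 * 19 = -19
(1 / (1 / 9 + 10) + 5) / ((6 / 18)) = 15.30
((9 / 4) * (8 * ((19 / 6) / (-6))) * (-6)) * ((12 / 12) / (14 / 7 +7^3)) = 19 / 115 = 0.17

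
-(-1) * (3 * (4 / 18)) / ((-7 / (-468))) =312 / 7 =44.57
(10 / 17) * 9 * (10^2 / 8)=66.18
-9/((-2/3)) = 27/2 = 13.50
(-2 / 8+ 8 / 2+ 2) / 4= 23 / 16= 1.44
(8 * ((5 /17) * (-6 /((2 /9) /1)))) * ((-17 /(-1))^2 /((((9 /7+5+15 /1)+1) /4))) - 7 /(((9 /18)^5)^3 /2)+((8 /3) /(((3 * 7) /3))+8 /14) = -126138676 /273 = -462046.43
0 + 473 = 473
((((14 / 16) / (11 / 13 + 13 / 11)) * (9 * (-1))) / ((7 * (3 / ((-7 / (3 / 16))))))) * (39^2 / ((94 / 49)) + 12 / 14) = 5479.40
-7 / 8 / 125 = -7 / 1000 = -0.01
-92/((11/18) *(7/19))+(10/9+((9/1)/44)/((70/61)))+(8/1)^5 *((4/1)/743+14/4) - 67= 2355973411843/20595960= 114390.08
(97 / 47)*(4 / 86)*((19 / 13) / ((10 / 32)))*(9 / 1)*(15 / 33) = 530784 / 289003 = 1.84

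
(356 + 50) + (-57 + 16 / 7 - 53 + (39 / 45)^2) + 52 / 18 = 52837 / 175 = 301.93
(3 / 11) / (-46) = -3 / 506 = -0.01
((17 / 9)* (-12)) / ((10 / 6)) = -68 / 5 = -13.60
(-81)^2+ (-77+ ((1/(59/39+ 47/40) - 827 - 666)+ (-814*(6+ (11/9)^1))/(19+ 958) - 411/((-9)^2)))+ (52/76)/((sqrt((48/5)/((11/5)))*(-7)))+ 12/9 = 4981.57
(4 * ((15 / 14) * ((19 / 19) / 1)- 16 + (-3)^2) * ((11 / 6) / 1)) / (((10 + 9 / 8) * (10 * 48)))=-913 / 112140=-0.01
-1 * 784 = -784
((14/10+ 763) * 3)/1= 11466/5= 2293.20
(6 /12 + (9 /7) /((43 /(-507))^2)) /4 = 4639825 /103544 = 44.81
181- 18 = 163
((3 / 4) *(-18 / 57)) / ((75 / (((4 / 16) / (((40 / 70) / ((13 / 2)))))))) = -273 / 30400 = -0.01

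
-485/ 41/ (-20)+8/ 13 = 2573/ 2132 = 1.21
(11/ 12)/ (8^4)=11/ 49152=0.00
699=699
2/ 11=0.18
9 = 9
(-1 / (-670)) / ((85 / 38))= 19 / 28475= 0.00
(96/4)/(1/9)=216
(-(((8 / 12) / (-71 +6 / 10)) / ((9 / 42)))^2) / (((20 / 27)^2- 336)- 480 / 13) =143325 / 27328514048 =0.00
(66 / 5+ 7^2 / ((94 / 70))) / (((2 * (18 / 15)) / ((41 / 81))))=478757 / 45684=10.48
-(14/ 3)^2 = -196/ 9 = -21.78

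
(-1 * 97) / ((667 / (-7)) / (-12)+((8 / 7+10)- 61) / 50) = -29100 / 2083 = -13.97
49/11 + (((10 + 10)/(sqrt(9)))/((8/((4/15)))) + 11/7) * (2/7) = 24095/4851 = 4.97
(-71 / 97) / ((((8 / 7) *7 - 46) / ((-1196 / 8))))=-21229 / 7372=-2.88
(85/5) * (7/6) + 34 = 323/6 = 53.83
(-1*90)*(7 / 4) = -315 / 2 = -157.50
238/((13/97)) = 23086/13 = 1775.85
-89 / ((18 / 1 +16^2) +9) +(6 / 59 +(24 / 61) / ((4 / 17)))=1486361 / 1018517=1.46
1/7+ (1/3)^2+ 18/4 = 599/126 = 4.75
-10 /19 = -0.53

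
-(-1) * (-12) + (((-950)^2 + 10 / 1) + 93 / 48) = 14439999 / 16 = 902499.94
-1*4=-4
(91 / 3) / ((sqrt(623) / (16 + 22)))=494 * sqrt(623) / 267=46.18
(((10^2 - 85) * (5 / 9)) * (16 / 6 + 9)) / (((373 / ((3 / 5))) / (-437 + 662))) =35.19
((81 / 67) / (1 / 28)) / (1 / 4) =9072 / 67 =135.40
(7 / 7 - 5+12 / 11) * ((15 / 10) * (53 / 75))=-848 / 275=-3.08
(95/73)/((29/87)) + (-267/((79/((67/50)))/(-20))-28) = 66.48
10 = 10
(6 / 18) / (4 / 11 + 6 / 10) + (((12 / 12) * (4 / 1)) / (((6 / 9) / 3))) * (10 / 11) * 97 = 2776745 / 1749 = 1587.62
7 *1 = 7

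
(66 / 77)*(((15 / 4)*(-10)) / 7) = -225 / 49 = -4.59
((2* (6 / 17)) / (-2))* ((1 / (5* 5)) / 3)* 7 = -14 / 425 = -0.03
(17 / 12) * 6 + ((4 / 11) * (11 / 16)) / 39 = 1327 / 156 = 8.51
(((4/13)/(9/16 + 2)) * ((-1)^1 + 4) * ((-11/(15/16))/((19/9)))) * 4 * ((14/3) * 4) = -7569408/50635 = -149.49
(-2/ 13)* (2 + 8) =-20/ 13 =-1.54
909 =909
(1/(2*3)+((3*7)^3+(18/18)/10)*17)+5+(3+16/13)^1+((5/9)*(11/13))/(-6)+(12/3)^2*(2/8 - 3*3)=552151147/3510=157308.02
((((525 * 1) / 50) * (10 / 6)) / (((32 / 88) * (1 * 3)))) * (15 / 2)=1925 / 16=120.31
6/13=0.46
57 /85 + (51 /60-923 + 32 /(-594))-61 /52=-302818387 /328185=-922.71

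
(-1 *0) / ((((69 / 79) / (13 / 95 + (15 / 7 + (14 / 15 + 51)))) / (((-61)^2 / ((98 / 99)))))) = 0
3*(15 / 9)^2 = 25 / 3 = 8.33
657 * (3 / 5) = 1971 / 5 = 394.20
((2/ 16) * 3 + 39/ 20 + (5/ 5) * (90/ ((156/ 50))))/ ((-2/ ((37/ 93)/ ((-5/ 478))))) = 47778729/ 80600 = 592.79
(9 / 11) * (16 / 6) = 24 / 11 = 2.18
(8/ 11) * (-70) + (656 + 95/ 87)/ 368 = -17300123/ 352176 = -49.12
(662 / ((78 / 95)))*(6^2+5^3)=5062645 / 39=129811.41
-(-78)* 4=312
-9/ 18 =-0.50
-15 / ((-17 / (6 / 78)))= 15 / 221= 0.07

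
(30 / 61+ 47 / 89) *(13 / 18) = 71981 / 97722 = 0.74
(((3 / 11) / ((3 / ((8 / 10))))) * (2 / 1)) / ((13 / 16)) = 128 / 715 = 0.18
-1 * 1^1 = -1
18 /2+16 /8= 11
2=2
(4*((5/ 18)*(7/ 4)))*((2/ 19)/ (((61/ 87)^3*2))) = 2560845/ 8625278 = 0.30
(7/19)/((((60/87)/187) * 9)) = 37961/3420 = 11.10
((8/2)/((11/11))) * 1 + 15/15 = 5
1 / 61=0.02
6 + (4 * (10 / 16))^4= 721 / 16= 45.06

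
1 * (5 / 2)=5 / 2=2.50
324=324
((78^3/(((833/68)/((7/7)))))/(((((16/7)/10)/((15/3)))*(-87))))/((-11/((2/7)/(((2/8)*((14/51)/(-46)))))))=-18554983200/109417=-169580.44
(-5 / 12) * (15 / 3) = -25 / 12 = -2.08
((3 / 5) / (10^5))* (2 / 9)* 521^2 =271441 / 750000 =0.36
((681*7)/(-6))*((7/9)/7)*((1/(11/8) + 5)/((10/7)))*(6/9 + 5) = -1323637/660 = -2005.51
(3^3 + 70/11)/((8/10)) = 1835/44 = 41.70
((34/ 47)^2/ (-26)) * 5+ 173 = 4965151/ 28717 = 172.90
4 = 4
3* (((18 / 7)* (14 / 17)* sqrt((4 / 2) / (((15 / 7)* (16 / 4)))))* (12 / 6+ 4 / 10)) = 216* sqrt(210) / 425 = 7.37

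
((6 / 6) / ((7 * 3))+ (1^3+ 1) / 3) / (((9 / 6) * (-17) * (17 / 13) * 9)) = -130 / 54621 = -0.00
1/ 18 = 0.06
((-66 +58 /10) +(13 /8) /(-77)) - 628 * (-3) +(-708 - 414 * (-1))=4711719 /3080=1529.78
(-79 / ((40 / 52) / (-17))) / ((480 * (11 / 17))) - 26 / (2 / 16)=-10685597 / 52800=-202.38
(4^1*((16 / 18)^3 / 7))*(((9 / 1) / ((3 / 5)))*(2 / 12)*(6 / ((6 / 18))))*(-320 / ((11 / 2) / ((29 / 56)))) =-23756800 / 43659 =-544.14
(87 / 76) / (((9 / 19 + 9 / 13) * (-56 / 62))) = -11687 / 10752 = -1.09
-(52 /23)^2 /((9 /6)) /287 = -5408 /455469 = -0.01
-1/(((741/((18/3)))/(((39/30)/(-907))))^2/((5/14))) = -1/20788340230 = -0.00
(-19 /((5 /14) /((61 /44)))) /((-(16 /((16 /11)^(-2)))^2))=10798403 /167772160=0.06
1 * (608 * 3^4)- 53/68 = 49247.22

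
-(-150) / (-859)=-150 / 859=-0.17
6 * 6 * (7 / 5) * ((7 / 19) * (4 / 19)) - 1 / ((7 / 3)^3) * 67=-845037 / 619115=-1.36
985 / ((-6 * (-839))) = 985 / 5034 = 0.20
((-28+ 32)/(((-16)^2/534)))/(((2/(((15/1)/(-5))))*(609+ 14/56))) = -801/38992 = -0.02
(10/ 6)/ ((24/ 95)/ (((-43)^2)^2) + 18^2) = 1623930475/ 315692084412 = 0.01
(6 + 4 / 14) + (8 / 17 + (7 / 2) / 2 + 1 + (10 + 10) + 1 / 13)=183061 / 6188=29.58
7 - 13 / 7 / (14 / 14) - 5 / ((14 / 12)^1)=6 / 7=0.86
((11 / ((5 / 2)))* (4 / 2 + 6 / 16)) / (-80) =-0.13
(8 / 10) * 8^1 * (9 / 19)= 3.03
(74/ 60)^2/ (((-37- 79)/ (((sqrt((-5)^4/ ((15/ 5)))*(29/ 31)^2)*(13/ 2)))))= -516113*sqrt(3)/ 830304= -1.08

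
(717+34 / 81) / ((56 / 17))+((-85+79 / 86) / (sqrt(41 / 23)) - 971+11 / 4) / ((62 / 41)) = -29705567 / 70308 - 7231 * sqrt(943) / 5332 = -464.15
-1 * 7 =-7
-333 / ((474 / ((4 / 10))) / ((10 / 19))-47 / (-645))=-429570 / 2904529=-0.15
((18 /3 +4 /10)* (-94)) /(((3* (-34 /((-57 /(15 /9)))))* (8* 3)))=-3572 /425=-8.40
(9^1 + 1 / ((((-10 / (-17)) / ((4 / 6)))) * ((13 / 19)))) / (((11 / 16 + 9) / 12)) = 132992 / 10075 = 13.20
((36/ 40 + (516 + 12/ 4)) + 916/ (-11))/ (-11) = -39.69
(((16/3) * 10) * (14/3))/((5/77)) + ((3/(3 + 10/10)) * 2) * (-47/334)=23042059/6012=3832.68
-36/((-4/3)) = 27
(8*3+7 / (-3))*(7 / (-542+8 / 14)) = -637 / 2274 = -0.28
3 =3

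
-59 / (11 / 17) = -91.18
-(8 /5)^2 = -64 /25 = -2.56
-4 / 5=-0.80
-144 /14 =-72 /7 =-10.29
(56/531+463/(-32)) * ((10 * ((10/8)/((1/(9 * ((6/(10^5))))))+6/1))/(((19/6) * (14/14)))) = -1027740871/3776000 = -272.18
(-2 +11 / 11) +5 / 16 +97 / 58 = 457 / 464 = 0.98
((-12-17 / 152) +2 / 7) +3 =-9391 / 1064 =-8.83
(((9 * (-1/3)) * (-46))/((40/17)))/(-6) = -391/40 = -9.78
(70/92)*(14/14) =35/46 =0.76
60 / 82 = 30 / 41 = 0.73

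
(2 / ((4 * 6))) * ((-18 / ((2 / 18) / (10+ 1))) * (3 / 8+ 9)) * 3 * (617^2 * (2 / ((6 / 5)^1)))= -42399237375 / 16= -2649952335.94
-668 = -668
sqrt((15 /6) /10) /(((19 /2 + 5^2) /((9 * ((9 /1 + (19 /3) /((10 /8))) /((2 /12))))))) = 1266 /115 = 11.01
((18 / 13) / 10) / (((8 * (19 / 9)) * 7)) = 81 / 69160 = 0.00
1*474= 474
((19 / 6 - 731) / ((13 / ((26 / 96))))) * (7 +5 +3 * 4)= -4367 / 12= -363.92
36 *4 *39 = 5616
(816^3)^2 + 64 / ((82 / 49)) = 12103885570657224224 / 41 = 295216721235542054.24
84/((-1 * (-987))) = 4/47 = 0.09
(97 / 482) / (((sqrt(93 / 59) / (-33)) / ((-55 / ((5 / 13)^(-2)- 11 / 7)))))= 10269875* sqrt(5487) / 13567336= 56.07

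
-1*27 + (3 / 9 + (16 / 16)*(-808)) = -2504 / 3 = -834.67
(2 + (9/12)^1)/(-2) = -11/8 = -1.38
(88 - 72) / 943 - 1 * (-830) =782706 / 943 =830.02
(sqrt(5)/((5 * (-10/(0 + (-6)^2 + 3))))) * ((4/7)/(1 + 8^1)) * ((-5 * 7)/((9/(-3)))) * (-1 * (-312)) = -2704 * sqrt(5)/15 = -403.09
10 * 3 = 30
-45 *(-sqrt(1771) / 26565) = 3 *sqrt(1771) / 1771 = 0.07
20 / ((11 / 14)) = 280 / 11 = 25.45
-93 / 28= -3.32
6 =6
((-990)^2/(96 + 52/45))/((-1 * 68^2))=-11026125/5054032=-2.18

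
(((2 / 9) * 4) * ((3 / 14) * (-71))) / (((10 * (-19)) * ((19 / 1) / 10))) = 284 / 7581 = 0.04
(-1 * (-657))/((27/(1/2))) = 73/6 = 12.17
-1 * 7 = -7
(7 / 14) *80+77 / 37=1557 / 37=42.08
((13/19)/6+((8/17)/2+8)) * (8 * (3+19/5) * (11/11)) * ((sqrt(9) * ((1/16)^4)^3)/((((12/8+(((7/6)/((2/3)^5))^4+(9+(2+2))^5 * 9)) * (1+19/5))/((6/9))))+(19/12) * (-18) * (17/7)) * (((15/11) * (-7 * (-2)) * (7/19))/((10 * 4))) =-56413741046882268940584255541/10205343264750280491663360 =-5527.86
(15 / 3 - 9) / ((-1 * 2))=2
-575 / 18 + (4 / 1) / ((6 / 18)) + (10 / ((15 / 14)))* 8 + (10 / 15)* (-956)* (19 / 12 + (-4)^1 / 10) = -62951 / 90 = -699.46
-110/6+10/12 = -35/2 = -17.50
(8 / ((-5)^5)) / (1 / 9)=-72 / 3125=-0.02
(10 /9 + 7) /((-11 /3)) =-73 /33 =-2.21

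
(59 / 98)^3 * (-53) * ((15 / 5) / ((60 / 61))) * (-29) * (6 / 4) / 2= 57767156709 / 75295360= 767.21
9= 9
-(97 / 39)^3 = -912673 / 59319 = -15.39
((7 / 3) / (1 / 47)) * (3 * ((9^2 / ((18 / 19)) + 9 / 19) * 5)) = 5374215 / 38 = 141426.71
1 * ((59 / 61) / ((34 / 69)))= 4071 / 2074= 1.96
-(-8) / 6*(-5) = -6.67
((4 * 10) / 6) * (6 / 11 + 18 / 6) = 260 / 11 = 23.64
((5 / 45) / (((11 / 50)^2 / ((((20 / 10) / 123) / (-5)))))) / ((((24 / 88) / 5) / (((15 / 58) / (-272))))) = 3125 / 24013044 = 0.00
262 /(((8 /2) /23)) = 3013 /2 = 1506.50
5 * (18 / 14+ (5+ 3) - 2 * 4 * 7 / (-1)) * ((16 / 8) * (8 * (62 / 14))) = 1133360 / 49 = 23129.80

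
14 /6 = 7 /3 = 2.33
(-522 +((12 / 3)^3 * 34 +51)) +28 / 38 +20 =1725.74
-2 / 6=-1 / 3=-0.33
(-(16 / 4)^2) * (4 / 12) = -16 / 3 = -5.33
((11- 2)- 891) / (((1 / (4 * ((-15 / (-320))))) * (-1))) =1323 / 8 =165.38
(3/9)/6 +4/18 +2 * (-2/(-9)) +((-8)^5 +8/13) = -7667399/234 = -32766.66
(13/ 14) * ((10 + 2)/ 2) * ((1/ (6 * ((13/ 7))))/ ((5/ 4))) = 2/ 5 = 0.40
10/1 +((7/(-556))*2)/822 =2285153/228516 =10.00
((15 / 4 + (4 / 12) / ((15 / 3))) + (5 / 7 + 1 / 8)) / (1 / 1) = 3911 / 840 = 4.66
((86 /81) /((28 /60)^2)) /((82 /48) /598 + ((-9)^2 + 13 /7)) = 10285600 /174813387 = 0.06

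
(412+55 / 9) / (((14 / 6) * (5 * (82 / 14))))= 3763 / 615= 6.12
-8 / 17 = -0.47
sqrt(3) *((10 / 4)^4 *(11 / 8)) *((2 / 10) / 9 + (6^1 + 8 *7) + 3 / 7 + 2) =13957625 *sqrt(3) / 4032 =5995.86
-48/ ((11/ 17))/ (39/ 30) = -8160/ 143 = -57.06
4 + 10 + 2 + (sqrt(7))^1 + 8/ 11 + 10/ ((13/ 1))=sqrt(7) + 2502/ 143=20.14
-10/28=-5/14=-0.36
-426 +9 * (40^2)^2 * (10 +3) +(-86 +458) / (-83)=24860124270 / 83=299519569.52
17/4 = 4.25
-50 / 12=-25 / 6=-4.17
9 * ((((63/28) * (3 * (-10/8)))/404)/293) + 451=854171137/1893952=451.00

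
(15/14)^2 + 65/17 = 16565/3332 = 4.97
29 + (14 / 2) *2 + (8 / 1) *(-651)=-5165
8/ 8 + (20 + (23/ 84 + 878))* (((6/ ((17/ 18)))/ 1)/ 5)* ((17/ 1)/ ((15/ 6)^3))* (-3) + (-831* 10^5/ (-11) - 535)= 72671504034/ 9625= 7550286.13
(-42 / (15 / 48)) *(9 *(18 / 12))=-9072 / 5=-1814.40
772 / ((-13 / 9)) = -6948 / 13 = -534.46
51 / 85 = 3 / 5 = 0.60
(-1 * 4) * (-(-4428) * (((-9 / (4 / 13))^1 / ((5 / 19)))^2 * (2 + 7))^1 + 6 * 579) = -49234793427 / 25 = -1969391737.08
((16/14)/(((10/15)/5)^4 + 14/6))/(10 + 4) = 202500/5788909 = 0.03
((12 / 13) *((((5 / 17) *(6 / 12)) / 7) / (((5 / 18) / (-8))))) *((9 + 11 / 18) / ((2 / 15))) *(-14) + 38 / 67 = 8353918 / 14807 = 564.19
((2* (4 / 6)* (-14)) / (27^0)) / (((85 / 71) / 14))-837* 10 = -2190014 / 255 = -8588.29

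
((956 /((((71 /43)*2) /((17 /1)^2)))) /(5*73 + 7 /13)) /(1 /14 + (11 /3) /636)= 14324565619 /4831266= 2964.97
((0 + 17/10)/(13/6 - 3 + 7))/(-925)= -51/171125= -0.00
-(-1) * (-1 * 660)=-660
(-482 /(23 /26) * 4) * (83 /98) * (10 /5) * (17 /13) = -5440816 /1127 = -4827.70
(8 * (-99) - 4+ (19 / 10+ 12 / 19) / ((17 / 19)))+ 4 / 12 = -404347 / 510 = -792.84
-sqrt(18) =-3 * sqrt(2) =-4.24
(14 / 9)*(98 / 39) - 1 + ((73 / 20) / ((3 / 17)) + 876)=6315137 / 7020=899.59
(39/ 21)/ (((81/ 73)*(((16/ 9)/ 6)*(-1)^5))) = -949/ 168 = -5.65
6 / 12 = 0.50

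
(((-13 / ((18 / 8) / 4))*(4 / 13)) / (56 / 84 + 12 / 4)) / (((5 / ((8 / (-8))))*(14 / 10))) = 64 / 231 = 0.28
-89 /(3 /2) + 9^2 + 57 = 236 /3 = 78.67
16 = 16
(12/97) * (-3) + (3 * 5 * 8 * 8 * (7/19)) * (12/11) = 7814556/20273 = 385.47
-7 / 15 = -0.47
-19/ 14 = -1.36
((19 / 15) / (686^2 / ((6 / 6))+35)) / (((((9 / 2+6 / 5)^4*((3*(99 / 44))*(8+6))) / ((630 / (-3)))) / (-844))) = 33760000 / 7059762909423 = 0.00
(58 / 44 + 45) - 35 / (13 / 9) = 6317 / 286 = 22.09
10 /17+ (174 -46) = 128.59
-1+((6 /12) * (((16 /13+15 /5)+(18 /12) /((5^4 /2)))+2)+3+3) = 65957 /8125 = 8.12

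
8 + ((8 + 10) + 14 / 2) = 33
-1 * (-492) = 492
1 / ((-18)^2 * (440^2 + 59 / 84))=7 / 439086393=0.00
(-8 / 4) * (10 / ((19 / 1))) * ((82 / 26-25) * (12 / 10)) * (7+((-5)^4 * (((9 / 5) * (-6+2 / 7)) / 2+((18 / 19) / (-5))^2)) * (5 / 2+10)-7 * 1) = -1100993.74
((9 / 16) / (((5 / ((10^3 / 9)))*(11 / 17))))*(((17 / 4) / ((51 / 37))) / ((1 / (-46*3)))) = -8219.89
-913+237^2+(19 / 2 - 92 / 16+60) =221279 / 4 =55319.75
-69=-69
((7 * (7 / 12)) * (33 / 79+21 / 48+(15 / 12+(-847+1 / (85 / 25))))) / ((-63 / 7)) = 32936673 / 85952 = 383.20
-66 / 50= -33 / 25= -1.32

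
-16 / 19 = -0.84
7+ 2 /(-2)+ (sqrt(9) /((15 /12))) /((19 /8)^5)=74676186 /12380495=6.03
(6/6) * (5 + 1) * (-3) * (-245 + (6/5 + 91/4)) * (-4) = -79578/5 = -15915.60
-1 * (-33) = 33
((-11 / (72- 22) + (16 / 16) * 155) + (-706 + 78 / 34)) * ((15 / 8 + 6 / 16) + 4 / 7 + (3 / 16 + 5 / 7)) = -2043.77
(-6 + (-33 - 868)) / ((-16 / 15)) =13605 / 16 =850.31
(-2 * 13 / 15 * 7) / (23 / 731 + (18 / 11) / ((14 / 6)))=-10244234 / 618675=-16.56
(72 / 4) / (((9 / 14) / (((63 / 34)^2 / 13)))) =27783 / 3757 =7.39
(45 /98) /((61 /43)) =1935 /5978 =0.32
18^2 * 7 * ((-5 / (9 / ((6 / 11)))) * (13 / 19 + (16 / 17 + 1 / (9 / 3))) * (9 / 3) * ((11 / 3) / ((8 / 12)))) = -7174440 / 323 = -22211.89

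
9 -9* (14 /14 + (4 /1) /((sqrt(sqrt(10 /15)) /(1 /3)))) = -6* 2^(3 /4)* 3^(1 /4) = -13.28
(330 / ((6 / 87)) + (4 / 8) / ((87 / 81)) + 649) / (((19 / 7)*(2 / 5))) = 11031965 / 2204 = 5005.43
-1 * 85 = -85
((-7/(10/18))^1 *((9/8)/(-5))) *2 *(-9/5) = -5103/500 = -10.21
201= 201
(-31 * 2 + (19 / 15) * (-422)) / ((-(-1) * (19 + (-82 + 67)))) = -2237 / 15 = -149.13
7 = 7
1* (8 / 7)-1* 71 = -489 / 7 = -69.86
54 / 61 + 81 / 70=8721 / 4270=2.04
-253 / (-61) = 253 / 61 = 4.15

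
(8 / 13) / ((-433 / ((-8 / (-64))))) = -1 / 5629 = -0.00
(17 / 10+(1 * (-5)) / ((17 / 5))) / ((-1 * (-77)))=39 / 13090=0.00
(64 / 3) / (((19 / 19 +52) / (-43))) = -2752 / 159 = -17.31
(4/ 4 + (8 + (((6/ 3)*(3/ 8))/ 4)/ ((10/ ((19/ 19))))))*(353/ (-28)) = -509379/ 4480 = -113.70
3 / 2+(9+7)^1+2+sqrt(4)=43 / 2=21.50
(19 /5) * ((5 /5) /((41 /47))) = 4.36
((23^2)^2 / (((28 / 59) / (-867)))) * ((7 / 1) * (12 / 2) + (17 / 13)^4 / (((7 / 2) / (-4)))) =-55317509117127759 / 2798978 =-19763466921.54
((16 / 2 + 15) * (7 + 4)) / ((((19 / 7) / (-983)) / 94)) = -163643942 / 19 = -8612839.05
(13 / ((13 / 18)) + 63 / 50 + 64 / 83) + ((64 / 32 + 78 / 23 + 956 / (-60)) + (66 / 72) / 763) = 4146958441 / 436970100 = 9.49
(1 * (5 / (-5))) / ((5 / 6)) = -6 / 5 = -1.20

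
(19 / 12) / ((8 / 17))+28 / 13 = 6887 / 1248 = 5.52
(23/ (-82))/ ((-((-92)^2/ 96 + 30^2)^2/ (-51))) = -21114/ 1441274681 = -0.00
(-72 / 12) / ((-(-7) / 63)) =-54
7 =7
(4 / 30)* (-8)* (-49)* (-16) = -12544 / 15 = -836.27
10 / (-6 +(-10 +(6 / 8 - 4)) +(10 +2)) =-40 / 29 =-1.38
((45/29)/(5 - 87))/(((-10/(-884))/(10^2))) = -198900/1189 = -167.28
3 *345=1035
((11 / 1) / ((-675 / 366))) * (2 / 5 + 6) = -42944 / 1125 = -38.17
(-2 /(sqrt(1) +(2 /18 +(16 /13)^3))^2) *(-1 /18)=43441281 /3461439556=0.01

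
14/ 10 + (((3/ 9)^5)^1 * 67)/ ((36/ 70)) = 42343/ 21870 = 1.94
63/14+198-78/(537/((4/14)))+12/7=511657/2506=204.17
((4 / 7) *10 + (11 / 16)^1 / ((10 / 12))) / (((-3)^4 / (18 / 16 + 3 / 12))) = 20141 / 181440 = 0.11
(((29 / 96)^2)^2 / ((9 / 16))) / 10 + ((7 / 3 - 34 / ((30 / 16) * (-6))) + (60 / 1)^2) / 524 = 430714013939 / 62586224640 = 6.88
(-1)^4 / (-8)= -1 / 8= -0.12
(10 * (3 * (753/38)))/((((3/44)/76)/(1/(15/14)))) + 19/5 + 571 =619038.80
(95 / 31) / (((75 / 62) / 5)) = 38 / 3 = 12.67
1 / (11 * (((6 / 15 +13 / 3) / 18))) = 270 / 781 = 0.35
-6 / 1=-6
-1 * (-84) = 84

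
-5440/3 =-1813.33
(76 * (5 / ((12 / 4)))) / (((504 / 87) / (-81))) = -24795 / 14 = -1771.07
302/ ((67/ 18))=5436/ 67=81.13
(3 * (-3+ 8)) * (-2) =-30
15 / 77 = 0.19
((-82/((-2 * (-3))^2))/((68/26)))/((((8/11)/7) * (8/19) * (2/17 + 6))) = -59983/18432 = -3.25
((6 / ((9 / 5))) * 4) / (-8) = -5 / 3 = -1.67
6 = 6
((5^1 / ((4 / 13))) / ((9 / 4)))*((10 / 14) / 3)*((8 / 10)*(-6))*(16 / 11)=-8320 / 693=-12.01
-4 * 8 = -32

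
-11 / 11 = -1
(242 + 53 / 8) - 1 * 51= 1581 / 8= 197.62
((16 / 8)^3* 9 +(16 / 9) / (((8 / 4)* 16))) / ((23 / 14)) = 9079 / 207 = 43.86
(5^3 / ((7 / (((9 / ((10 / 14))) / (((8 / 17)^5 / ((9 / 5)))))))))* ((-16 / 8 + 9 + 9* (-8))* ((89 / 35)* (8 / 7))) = -665323692345 / 200704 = -3314949.84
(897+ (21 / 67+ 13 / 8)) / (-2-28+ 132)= 28343 / 3216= 8.81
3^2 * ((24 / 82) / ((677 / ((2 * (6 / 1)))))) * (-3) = -0.14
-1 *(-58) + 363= 421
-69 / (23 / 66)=-198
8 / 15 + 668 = 10028 / 15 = 668.53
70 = 70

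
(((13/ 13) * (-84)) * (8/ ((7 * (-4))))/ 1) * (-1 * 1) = -24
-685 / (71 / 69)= -47265 / 71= -665.70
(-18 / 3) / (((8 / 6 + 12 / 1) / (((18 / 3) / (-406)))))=27 / 4060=0.01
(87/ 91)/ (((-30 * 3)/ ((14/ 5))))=-29/ 975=-0.03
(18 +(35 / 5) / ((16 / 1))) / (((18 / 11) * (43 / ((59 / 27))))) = 191455 / 334368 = 0.57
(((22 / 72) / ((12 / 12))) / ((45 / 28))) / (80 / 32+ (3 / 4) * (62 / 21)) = 49 / 1215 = 0.04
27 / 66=9 / 22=0.41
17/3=5.67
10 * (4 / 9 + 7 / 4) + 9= 557 / 18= 30.94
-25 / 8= -3.12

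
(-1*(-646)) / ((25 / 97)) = 62662 / 25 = 2506.48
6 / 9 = 2 / 3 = 0.67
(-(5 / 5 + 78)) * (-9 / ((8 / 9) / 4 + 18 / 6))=6399 / 29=220.66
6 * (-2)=-12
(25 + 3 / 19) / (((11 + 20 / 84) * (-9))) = -1673 / 6726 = -0.25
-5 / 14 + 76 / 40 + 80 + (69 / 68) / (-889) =24646799 / 302260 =81.54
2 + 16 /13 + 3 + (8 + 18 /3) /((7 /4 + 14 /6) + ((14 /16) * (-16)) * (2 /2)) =4.82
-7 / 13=-0.54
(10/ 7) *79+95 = 1455/ 7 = 207.86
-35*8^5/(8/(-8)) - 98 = 1146782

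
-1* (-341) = 341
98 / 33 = 2.97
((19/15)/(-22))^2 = 361/108900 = 0.00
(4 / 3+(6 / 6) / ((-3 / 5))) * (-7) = 7 / 3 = 2.33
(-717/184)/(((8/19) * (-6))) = 4541/2944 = 1.54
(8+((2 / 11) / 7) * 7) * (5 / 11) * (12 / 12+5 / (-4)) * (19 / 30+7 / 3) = -1335 / 484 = -2.76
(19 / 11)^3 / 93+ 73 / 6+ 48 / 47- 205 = -2231204005 / 11635602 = -191.76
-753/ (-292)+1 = 1045/ 292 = 3.58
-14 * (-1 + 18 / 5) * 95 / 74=-1729 / 37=-46.73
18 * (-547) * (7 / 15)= -22974 / 5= -4594.80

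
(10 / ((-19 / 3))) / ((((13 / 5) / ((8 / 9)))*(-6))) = 200 / 2223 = 0.09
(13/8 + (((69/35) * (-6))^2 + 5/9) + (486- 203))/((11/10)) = 37493437/97020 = 386.45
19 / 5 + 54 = 289 / 5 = 57.80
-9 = -9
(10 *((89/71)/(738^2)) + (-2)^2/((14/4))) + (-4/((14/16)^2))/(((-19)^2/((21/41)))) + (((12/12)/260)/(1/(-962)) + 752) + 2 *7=93252108376663/122147990685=763.44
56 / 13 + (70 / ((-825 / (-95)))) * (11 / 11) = 5306 / 429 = 12.37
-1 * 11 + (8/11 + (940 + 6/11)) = 10233/11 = 930.27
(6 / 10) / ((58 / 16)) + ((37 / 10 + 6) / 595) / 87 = 0.17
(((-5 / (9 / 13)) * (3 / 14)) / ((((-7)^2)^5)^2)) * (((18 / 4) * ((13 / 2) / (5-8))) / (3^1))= 845 / 13405100737998816168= 0.00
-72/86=-36/43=-0.84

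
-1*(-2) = 2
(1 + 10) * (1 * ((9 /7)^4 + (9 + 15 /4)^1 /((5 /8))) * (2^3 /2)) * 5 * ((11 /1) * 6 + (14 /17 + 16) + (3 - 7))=401146.70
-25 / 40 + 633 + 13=5163 / 8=645.38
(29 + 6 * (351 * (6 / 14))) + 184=7809 / 7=1115.57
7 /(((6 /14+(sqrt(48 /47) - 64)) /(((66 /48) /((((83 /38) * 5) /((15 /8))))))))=-58415595 /2246691808 - 19551 * sqrt(141) /561672952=-0.03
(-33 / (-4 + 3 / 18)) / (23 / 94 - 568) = -18612 / 1227487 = -0.02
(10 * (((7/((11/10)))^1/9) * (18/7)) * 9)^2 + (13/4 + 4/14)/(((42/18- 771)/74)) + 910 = 108153621571/3906364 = 27686.52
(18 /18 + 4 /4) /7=2 /7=0.29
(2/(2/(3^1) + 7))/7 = 6/161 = 0.04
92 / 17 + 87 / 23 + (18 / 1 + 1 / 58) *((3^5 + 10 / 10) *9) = 448741565 / 11339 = 39575.06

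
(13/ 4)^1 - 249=-983/ 4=-245.75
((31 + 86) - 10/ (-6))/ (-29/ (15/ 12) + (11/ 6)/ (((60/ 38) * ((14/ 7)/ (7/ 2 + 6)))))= -85440/ 12733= -6.71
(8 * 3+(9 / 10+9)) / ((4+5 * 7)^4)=113 / 7711470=0.00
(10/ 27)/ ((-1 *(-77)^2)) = -10/ 160083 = -0.00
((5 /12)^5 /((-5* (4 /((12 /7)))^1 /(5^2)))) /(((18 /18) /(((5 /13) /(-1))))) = 78125 /7547904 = 0.01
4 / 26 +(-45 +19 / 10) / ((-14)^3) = 60483 / 356720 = 0.17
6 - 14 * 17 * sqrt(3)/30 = 6 - 119 * sqrt(3)/15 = -7.74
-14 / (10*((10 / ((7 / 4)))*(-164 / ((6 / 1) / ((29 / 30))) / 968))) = 53361 / 5945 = 8.98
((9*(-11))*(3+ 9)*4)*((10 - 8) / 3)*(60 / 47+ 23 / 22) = -345744 / 47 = -7356.26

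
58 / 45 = 1.29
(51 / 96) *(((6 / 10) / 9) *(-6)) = -17 / 80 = -0.21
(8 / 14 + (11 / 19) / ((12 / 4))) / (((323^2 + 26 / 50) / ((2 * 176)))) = 22000 / 8530221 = 0.00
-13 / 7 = -1.86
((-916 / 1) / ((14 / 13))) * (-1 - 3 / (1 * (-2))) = -2977 / 7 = -425.29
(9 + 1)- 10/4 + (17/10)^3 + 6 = 18413/1000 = 18.41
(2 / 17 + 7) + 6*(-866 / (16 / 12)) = -66128 / 17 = -3889.88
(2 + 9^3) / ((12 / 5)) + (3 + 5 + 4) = 3799 / 12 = 316.58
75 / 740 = 15 / 148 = 0.10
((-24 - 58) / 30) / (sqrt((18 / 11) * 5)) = -41 * sqrt(110) / 450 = -0.96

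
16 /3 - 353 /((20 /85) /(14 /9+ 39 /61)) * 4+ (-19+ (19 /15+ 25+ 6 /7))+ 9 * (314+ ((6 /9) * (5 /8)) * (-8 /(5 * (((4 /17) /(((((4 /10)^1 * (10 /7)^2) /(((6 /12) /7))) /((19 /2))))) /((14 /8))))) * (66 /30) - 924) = -6851273434 /365085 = -18766.24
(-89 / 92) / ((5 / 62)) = -2759 / 230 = -12.00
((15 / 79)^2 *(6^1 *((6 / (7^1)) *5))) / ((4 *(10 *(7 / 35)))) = 10125 / 87374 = 0.12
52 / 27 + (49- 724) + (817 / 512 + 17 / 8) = -9253141 / 13824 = -669.35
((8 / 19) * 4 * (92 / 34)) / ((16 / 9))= 828 / 323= 2.56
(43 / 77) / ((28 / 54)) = 1161 / 1078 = 1.08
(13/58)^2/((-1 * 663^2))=-1/8749764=-0.00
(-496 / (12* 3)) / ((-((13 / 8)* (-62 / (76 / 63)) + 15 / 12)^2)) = 11459584 / 5629050729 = 0.00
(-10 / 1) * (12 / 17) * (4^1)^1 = -480 / 17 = -28.24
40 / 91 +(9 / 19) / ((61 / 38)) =4078 / 5551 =0.73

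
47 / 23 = 2.04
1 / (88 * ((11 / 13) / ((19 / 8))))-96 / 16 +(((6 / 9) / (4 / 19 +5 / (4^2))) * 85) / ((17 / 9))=21092259 / 410432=51.39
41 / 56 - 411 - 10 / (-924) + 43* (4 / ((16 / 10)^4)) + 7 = -89179907 / 236544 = -377.01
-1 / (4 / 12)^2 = -9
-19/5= -3.80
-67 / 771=-0.09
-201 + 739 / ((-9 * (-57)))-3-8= -108017 / 513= -210.56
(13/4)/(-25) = -13/100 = -0.13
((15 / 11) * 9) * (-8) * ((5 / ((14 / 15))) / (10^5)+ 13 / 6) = -3276081 / 15400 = -212.73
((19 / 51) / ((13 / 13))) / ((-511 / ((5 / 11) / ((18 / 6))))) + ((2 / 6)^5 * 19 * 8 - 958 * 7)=-6705.37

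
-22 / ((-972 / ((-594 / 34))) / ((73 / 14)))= -8833 / 4284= -2.06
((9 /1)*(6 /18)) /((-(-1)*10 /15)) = 9 /2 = 4.50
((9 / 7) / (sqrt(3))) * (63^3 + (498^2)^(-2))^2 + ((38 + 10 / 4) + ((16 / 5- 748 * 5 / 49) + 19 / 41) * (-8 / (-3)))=-9237481 / 60270 + 236525537890283973426920088055009 * sqrt(3) / 8826967496145044139264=46411663772.36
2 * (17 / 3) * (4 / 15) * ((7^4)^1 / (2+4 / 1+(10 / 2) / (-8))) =2612288 / 1935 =1350.02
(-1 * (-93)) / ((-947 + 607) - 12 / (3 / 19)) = -93 / 416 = -0.22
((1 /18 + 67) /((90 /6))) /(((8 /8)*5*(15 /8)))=4828 /10125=0.48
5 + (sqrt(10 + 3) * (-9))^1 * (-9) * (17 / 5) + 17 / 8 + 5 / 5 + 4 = 97 / 8 + 1377 * sqrt(13) / 5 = 1005.09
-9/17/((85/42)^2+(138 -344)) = 15876/6054703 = 0.00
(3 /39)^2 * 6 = 6 /169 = 0.04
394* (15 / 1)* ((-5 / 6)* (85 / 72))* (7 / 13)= -2930375 / 936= -3130.74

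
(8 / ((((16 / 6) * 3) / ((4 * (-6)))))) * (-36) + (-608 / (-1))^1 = 1472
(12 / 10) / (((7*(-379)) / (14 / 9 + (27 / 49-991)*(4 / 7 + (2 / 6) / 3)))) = 4164148 / 13649685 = 0.31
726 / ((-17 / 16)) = -11616 / 17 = -683.29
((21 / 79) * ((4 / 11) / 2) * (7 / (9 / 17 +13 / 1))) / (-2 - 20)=-2499 / 2198570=-0.00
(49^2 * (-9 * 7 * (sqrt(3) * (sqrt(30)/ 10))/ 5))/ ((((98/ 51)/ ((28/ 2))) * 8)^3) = -175497273 * sqrt(10)/ 25600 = -21678.56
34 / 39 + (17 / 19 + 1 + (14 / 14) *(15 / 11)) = 33665 / 8151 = 4.13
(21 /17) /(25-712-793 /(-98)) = -2058 /1131061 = -0.00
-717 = -717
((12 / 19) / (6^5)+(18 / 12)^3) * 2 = 20777 / 3078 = 6.75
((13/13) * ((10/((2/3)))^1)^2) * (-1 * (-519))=116775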